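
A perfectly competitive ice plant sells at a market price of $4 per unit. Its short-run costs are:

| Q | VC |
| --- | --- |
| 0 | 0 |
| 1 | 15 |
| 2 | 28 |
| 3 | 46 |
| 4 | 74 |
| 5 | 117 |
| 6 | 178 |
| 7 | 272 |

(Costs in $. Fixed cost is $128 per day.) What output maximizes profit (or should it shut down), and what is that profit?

Compute π = P·Q − TC at each output: Q=0: -128; Q=1: -139; Q=2: -148; Q=3: -162; Q=4: -186; Q=5: -225; Q=6: -282; Q=7: -372.
Profit is highest at Q = 0. Equivalently, the lowest AVC in the table is 28/2 ≈ $14 at Q = 2, and P = $4 falls below it — price never covers variable cost, so the firm shuts down and loses only its fixed cost.

Q = 0 (shut down); profit = -$128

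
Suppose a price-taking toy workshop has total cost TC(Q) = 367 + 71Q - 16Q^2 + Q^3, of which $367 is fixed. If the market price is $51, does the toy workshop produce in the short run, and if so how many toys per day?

Produce at Q = 10

Variable cost is VC = 71Q - 16Q^2 + Q^3, so AVC = VC/Q = 71 - 16Q + Q^2 and MC = dTC/dQ = 71 - 32Q + 3Q^2.
AVC is minimized where dAVC/dQ = -16 + 2Q = 0, at Q = 8; min AVC = 71 - 16·8 + 8^2 = $7.
P = $51 exceeds min AVC = $7, so the firm stays open.
Set P = MC: 51 = 71 - 32Q + 3Q^2 → 20 - 32Q + 3Q^2 = 0. The roots are Q = 2/3 and Q = 10; the profit-maximizing output is on the rising part of MC, so Q* = 10.
Check: AVC at Q = 10 is $11 ≤ P, so revenue covers variable cost.
Profit = P·Q − TC = 51·10 − 477 = $33.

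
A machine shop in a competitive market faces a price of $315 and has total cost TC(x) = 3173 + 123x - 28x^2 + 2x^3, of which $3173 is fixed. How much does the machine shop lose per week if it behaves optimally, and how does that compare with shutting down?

Profit = -$293 at x = 12

AVC = 123 - 28x + 2x^2; min AVC = $25 at x = 7. Since P = $315 ≥ min AVC, the firm produces.
With MC = 123 - 56x + 6x^2, P = MC on the upward-sloping part at x* = 12.
TR = 315·12 = 3780. TC = 3173 + 900 = 4073. Profit = 3780 − 4073 = -$293.
By producing, the firm covers all variable cost plus $2880 of fixed cost; shutting down would lose the full $3173.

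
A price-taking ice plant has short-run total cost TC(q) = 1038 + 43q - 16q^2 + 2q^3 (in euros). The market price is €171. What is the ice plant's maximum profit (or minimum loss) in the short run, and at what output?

Profit = -€14 at q = 8

AVC = 43 - 16q + 2q^2; min AVC = €11 at q = 4. Since P = €171 ≥ min AVC, the firm produces.
With MC = 43 - 32q + 6q^2, P = MC on the upward-sloping part at q* = 8.
TR = 171·8 = 1368. TC = 1038 + 344 = 1382. Profit = 1368 − 1382 = -€14.
By producing, the firm covers all variable cost plus €1024 of fixed cost; shutting down would lose the full €1038.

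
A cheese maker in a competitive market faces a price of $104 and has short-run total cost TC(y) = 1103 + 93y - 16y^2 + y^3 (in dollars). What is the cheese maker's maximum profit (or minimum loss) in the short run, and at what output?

Profit = -$377 at y = 11

AVC = 93 - 16y + y^2; min AVC = $29 at y = 8. Since P = $104 ≥ min AVC, the firm produces.
MC = 93 - 32y + 3y^2. Setting P = MC and taking the root on the rising branch gives y* = 11.
TR = 104·11 = 1144. TC = 1103 + 418 = 1521. Profit = 1144 − 1521 = -$377.
By producing, the firm covers all variable cost plus $726 of fixed cost; shutting down would lose the full $1103.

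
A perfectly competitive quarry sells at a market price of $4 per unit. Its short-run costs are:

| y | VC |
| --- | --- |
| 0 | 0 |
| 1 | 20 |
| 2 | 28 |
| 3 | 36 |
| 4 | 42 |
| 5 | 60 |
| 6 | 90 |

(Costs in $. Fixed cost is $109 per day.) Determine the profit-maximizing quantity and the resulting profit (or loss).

y = 0 (shut down); profit = -$109

Profit at each row (π = 4y − TC): y=0: -109; y=1: -125; y=2: -129; y=3: -133; y=4: -135; y=5: -149; y=6: -175.
Profit is highest at y = 0. Equivalently, the lowest AVC in the table is 42/4 ≈ $10.50 at y = 4, and P = $4 falls below it — price never covers variable cost, so the firm shuts down and loses only its fixed cost.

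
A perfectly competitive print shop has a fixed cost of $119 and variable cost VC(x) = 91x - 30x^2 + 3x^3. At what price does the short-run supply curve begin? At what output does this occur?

$16 per unit, at x = 5

The shutdown price is the minimum of AVC. VC = 91x - 30x^2 + 3x^3, so AVC = 91 - 30x + 3x^2.
At the minimum of AVC, MC = AVC. MC = 91 - 60x + 9x^2; setting MC = AVC gives 6x^2 - 30x = 0, so x = 5. min AVC = 16.
So the shutdown price is $16.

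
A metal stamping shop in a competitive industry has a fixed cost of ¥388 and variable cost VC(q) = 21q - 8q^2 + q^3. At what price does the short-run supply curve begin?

The shutdown price is the minimum of AVC. VC = 21q - 8q^2 + q^3, so AVC = 21 - 8q + q^2.
At the minimum of AVC, MC = AVC. MC = 21 - 16q + 3q^2; setting MC = AVC gives 2q^2 - 8q = 0, so q = 4. min AVC = 5.
For P < ¥5 the firm produces nothing.

¥5 per unit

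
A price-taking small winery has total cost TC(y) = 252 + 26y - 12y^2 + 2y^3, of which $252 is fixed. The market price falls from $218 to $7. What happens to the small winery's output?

AVC = 26 - 12y + 2y^2, minimized at y = 3 where min AVC = $8. MC = 26 - 24y + 6y^2.
With P = $218 above the shutdown price, P = MC gives y = 8.
At P = $7 < min AVC = $8, price no longer covers variable cost at any output, so the firm shuts down: y = 0.

Output falls from 8 to 0 (the firm shuts down)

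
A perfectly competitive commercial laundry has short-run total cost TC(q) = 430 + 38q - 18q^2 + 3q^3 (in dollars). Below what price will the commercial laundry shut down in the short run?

$11 per unit

The shutdown price is the minimum of AVC. VC = 38q - 18q^2 + 3q^3, so AVC = 38 - 18q + 3q^2.
At the minimum of AVC, MC = AVC. MC = 38 - 36q + 9q^2; setting MC = AVC gives 6q^2 - 18q = 0, so q = 3. min AVC = 11.
So the shutdown price is $11.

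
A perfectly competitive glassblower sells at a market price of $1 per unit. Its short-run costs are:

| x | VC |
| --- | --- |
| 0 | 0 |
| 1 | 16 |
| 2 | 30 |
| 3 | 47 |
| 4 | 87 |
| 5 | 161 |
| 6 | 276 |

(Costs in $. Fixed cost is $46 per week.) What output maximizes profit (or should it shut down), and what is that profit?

x = 0 (shut down); profit = -$46

Profit at each row (π = 1x − TC): x=0: -46; x=1: -61; x=2: -74; x=3: -90; x=4: -129; x=5: -202; x=6: -316.
Profit is highest at x = 0. Equivalently, the lowest AVC in the table is 30/2 ≈ $15 at x = 2, and P = $1 falls below it — price never covers variable cost, so the firm shuts down and loses only its fixed cost.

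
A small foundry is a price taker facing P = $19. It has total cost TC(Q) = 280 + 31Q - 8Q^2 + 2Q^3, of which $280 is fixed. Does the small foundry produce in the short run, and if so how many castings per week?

Shut down

Strip out fixed cost: VC = 31Q - 8Q^2 + 2Q^3. Then AVC = 31 - 8Q + 2Q^2 and MC = 31 - 16Q + 6Q^2.
AVC hits its minimum where MC = AVC, at Q = 2, giving min AVC = 31 - 8·2 + 2·2^2 = $23.
P = $19 lies below min AVC = $23; no output level covers variable cost.
Best response: produce nothing and absorb the $280 fixed cost.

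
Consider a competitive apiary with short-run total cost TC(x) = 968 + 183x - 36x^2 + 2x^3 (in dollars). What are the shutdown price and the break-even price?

AVC = 183 - 36x + 2x^2; minimized at x = 9, giving min AVC = $21. That is the shutdown price.
ATC = 968/x + 183 - 36x + 2x^2. Setting dATC/dx = −968/x^2 − 36 + 4x = 0 gives x = 11 (since 4·11^3 − 36·11^2 = 968).
min ATC = 968/11 + 183 − 36·11 + 2·11^2 = $117. That is the break-even price.
For $21 ≤ P < $117 the firm produces at a loss; below $21 it shuts down.

Shutdown price = $21; break-even price = $117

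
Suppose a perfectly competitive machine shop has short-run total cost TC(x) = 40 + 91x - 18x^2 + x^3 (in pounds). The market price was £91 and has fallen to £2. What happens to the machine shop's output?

MC = 91 - 36x + 3x^2; the shutdown threshold is min AVC = £10 (at x = 9).
At P = £91 ≥ min AVC, set P = MC on the rising branch: x = 12.
At P = £2 < min AVC = £10, price no longer covers variable cost at any output, so the firm shuts down: x = 0.

Output falls from 12 to 0 (the firm shuts down)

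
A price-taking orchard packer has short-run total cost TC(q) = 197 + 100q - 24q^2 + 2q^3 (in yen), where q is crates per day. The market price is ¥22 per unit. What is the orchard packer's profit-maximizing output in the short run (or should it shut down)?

Shut down

From TC, MC = TC'(q) = 100 - 48q + 6q^2 and AVC = VC/q = 100 - 24q + 2q^2.
The AVC parabola has its vertex at q = 24/4 = 6, where AVC = 100 - 24·6 + 2·6^2 = ¥28.
P = ¥22 lies below min AVC = ¥28; no output level covers variable cost.
Shutting down limits the loss to fixed cost, ¥197.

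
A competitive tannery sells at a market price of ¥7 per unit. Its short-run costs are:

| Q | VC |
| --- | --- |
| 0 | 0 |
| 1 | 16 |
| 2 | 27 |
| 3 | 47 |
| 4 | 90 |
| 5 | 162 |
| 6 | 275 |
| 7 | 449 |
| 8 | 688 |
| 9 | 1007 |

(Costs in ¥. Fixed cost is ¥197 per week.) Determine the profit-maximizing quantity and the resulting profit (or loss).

Q = 0 (shut down); profit = -¥197

Profit at each row (π = 7Q − TC): Q=0: -197; Q=1: -206; Q=2: -210; Q=3: -223; Q=4: -259; Q=5: -324; Q=6: -430; Q=7: -597; Q=8: -829; Q=9: -1141.
Profit is highest at Q = 0. Equivalently, the lowest AVC in the table is 27/2 ≈ ¥13.50 at Q = 2, and P = ¥7 falls below it — price never covers variable cost, so the firm shuts down and loses only its fixed cost.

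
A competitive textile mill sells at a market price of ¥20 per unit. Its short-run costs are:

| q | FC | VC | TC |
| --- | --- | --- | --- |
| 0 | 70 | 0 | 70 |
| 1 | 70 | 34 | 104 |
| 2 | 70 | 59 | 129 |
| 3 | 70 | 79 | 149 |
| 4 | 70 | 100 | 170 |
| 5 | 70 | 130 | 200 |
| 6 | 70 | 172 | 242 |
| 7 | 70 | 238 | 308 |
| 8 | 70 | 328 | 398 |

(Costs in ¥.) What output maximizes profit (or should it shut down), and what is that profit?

q = 0 (shut down); profit = -¥70

Compute π = P·q − TC at each output: q=0: -70; q=1: -84; q=2: -89; q=3: -89; q=4: -90; q=5: -100; q=6: -122; q=7: -168; q=8: -238.
Profit is highest at q = 0. Equivalently, the lowest AVC in the table is 100/4 ≈ ¥25 at q = 4, and P = ¥20 falls below it — price never covers variable cost, so the firm shuts down and loses only its fixed cost.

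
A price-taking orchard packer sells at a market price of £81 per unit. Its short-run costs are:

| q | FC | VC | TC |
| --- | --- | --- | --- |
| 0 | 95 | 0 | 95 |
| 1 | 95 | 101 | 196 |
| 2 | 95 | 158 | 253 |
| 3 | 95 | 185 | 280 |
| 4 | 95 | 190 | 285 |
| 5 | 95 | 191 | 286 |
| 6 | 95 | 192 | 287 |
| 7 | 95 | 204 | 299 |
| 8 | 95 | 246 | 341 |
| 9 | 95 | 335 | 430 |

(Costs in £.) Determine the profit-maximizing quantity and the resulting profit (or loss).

q = 8; profit = £307

Tabulate TR − TC: q=0: -95; q=1: -115; q=2: -91; q=3: -37; q=4: 39; q=5: 119; q=6: 199; q=7: 268; q=8: 307; q=9: 299.
Profit is maximized at q = 8. AVC there is 246/8 = £30.75 ≤ P, so producing beats shutting down (which would give -£95).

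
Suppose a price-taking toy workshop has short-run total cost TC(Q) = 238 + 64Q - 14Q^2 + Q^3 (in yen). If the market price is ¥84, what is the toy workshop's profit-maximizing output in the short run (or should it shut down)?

Produce at Q = 10

Variable cost is VC = 64Q - 14Q^2 + Q^3, so AVC = VC/Q = 64 - 14Q + Q^2 and MC = dTC/dQ = 64 - 28Q + 3Q^2.
The AVC parabola has its vertex at Q = 14/2 = 7, where AVC = 64 - 14·7 + 7^2 = ¥15.
P = ¥84 exceeds min AVC = ¥15, so the firm stays open.
P = MC gives -20 - 28Q + 3Q^2 = 0, with roots -2/3 and 10. Take the larger (rising MC): Q* = 10.
Check: AVC at Q = 10 is ¥24 ≤ P, so revenue covers variable cost.
Profit = P·Q − TC = 84·10 − 478 = ¥362.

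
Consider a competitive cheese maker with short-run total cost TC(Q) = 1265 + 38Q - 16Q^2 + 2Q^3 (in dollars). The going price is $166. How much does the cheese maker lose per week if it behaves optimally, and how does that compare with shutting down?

Profit = -$241 at Q = 8

AVC = 38 - 16Q + 2Q^2 has its minimum $6 at Q = 4; price $166 clears that bar, so the firm operates.
MC = 38 - 32Q + 6Q^2. Setting P = MC and taking the root on the rising branch gives Q* = 8.
TR = 166·8 = 1328. TC = 1265 + 304 = 1569. Profit = 1328 − 1569 = -$241.
Shutting down would mean losing the fixed cost of $1265, so operating at a loss of $241 is better by $1024.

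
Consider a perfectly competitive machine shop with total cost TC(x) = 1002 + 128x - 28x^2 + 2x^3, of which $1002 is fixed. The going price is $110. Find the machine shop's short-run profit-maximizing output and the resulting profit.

AVC = 128 - 28x + 2x^2; min AVC = $30 at x = 7. Since P = $110 ≥ min AVC, the firm produces.
With MC = 128 - 56x + 6x^2, P = MC on the upward-sloping part at x* = 9.
TR = 110·9 = 990. TC = 1002 + 342 = 1344. Profit = 990 − 1344 = -$354.
That loss of $354 beats the $1002 the firm would lose by shutting down; producing recovers $648 of fixed cost.

Profit = -$354 at x = 9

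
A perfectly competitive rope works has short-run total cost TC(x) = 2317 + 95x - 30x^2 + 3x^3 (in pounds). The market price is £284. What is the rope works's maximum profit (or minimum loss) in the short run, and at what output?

AVC = 95 - 30x + 3x^2 has its minimum £20 at x = 5; price £284 clears that bar, so the firm operates.
MC = 95 - 60x + 9x^2. Setting P = MC and taking the root on the rising branch gives x* = 9.
TR = 284·9 = 2556. TC = 2317 + 612 = 2929. Profit = 2556 − 2929 = -£373.
Shutting down would mean losing the fixed cost of £2317, so operating at a loss of £373 is better by £1944.

Profit = -£373 at x = 9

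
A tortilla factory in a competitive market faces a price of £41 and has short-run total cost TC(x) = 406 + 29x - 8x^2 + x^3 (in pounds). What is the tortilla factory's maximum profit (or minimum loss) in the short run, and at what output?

AVC = 29 - 8x + x^2 has its minimum £13 at x = 4; price £41 clears that bar, so the firm operates.
MC = 29 - 16x + 3x^2. Setting P = MC and taking the root on the rising branch gives x* = 6.
TR = 41·6 = 246. TC = 406 + 102 = 508. Profit = 246 − 508 = -£262.
That loss of £262 beats the £406 the firm would lose by shutting down; producing recovers £144 of fixed cost.

Profit = -£262 at x = 6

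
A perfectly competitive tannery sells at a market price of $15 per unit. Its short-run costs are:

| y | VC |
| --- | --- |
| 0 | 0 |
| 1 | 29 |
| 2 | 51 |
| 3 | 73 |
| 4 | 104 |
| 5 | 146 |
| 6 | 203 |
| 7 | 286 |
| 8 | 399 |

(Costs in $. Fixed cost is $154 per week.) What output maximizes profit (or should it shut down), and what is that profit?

Tabulate TR − TC: y=0: -154; y=1: -168; y=2: -175; y=3: -182; y=4: -198; y=5: -225; y=6: -267; y=7: -335; y=8: -433.
Profit is highest at y = 0. Equivalently, the lowest AVC in the table is 73/3 ≈ $24.33 at y = 3, and P = $15 falls below it — price never covers variable cost, so the firm shuts down and loses only its fixed cost.

y = 0 (shut down); profit = -$154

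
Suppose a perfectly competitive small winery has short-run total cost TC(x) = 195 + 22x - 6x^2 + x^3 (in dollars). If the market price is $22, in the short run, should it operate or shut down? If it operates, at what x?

Produce at x = 4

From TC, MC = TC'(x) = 22 - 12x + 3x^2 and AVC = VC/x = 22 - 6x + x^2.
AVC hits its minimum where MC = AVC, at x = 3, giving min AVC = 22 - 6·3 + 3^2 = $13.
Because $22 ≥ $13, revenue can cover variable cost; the firm operates.
Set P = MC: 22 = 22 - 12x + 3x^2 → -12x + 3x^2 = 0. The roots are x = 0 and x = 4; the profit-maximizing output is on the rising part of MC, so x* = 4.
Check: AVC at x = 4 is $14 ≤ P, so revenue covers variable cost.
Profit = P·x − TC = 22·4 − 251 = -$163, a loss, but smaller than the $195 fixed cost the firm would lose by shutting down.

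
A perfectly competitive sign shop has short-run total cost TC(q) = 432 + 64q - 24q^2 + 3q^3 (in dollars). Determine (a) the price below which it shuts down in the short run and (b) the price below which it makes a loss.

Shutdown price = min AVC. AVC = 64 - 24q + 3q^2, with vertex at q = 4 and minimum $16.
ATC = 432/q + 64 - 24q + 3q^2. Setting dATC/dq = −432/q^2 − 24 + 6q = 0 gives q = 6 (since 6·6^3 − 24·6^2 = 432).
min ATC = 432/6 + 64 − 24·6 + 3·6^2 = $100. That is the break-even price.
Between these two prices the firm operates at a loss; above $100 it earns a profit.

Shutdown price = $16; break-even price = $100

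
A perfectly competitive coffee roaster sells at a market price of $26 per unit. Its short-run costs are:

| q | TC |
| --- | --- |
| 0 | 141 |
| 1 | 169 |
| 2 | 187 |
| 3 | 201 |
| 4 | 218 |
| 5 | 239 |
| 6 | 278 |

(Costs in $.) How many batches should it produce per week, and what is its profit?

Compute π = P·q − TC at each output: q=0: -141; q=1: -143; q=2: -135; q=3: -123; q=4: -114; q=5: -109; q=6: -122.
Profit is maximized at q = 5. AVC there is 98/5 = $19.60 ≤ P, so producing beats shutting down (which would give -$141).

q = 5; profit = -$109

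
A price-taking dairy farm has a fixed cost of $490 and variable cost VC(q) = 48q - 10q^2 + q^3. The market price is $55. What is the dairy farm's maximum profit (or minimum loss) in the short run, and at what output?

AVC = 48 - 10q + q^2 has its minimum $23 at q = 5; price $55 clears that bar, so the firm operates.
MC = 48 - 20q + 3q^2. Setting P = MC and taking the root on the rising branch gives q* = 7.
TR = 55·7 = 385. TC = 490 + 189 = 679. Profit = 385 − 679 = -$294.
By producing, the firm covers all variable cost plus $196 of fixed cost; shutting down would lose the full $490.

Profit = -$294 at q = 7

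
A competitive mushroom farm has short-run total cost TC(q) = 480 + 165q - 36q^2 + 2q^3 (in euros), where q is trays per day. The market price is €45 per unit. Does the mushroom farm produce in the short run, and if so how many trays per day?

Produce at q = 10

Variable cost is VC = 165q - 36q^2 + 2q^3, so AVC = VC/q = 165 - 36q + 2q^2 and MC = dTC/dq = 165 - 72q + 6q^2.
AVC hits its minimum where MC = AVC, at q = 9, giving min AVC = 165 - 36·9 + 2·9^2 = €3.
Because €45 ≥ €3, revenue can cover variable cost; the firm operates.
P = MC gives 120 - 72q + 6q^2 = 0, with roots 2 and 10. Take the larger (rising MC): q* = 10.
Check: AVC at q = 10 is €5 ≤ P, so revenue covers variable cost.
Profit = P·q − TC = 45·10 − 530 = -€80, a loss, but smaller than the €480 fixed cost the firm would lose by shutting down.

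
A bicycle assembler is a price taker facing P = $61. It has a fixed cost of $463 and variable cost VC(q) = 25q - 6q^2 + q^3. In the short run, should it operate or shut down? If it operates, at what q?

Strip out fixed cost: VC = 25q - 6q^2 + q^3. Then AVC = 25 - 6q + q^2 and MC = 25 - 12q + 3q^2.
AVC hits its minimum where MC = AVC, at q = 3, giving min AVC = 25 - 6·3 + 3^2 = $16.
Because $61 ≥ $16, revenue can cover variable cost; the firm operates.
Set P = MC: 61 = 25 - 12q + 3q^2 → -36 - 12q + 3q^2 = 0. The roots are q = -2 and q = 6; the profit-maximizing output is on the rising part of MC, so q* = 6.
Check: AVC at q = 6 is $25 ≤ P, so revenue covers variable cost.
Profit = P·q − TC = 61·6 − 613 = -$247, a loss, but smaller than the $463 fixed cost the firm would lose by shutting down.

Produce at q = 6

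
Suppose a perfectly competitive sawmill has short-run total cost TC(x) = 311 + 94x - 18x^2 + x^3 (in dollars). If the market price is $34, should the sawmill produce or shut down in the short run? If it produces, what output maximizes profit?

Produce at x = 10

From TC, MC = TC'(x) = 94 - 36x + 3x^2 and AVC = VC/x = 94 - 18x + x^2.
The AVC parabola has its vertex at x = 18/2 = 9, where AVC = 94 - 18·9 + 9^2 = $13.
Since P = $34 ≥ min AVC = $13, price covers variable cost and the firm should produce.
Set P = MC: 34 = 94 - 36x + 3x^2 → 60 - 36x + 3x^2 = 0. The roots are x = 2 and x = 10; the profit-maximizing output is on the rising part of MC, so x* = 10.
Check: AVC at x = 10 is $14 ≤ P, so revenue covers variable cost.
Profit = P·x − TC = 34·10 − 451 = -$111, a loss, but smaller than the $311 fixed cost the firm would lose by shutting down.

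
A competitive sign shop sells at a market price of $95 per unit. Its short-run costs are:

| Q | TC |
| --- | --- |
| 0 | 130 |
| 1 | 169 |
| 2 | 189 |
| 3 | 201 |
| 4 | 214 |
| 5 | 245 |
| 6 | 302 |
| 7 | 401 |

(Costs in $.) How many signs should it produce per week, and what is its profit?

Q = 6; profit = $268

Compute π = P·Q − TC at each output: Q=0: -130; Q=1: -74; Q=2: 1; Q=3: 84; Q=4: 166; Q=5: 230; Q=6: 268; Q=7: 264.
Profit is maximized at Q = 6. AVC there is 172/6 = $28.67 ≤ P, so producing beats shutting down (which would give -$130).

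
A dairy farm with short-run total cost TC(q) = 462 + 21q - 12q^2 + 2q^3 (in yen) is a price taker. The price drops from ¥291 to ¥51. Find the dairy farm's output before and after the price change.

Output falls from 9 to 5

AVC = 21 - 12q + 2q^2, minimized at q = 3 where min AVC = ¥3. MC = 21 - 24q + 6q^2.
At P = ¥291 ≥ min AVC, set P = MC on the rising branch: q = 9.
At P = ¥51 ≥ min AVC, set P = MC: q = 5. The firm stays open but cuts output.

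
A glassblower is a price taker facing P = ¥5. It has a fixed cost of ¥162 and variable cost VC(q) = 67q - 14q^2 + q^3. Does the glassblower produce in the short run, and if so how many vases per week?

Shut down

Strip out fixed cost: VC = 67q - 14q^2 + q^3. Then AVC = 67 - 14q + q^2 and MC = 67 - 28q + 3q^2.
AVC hits its minimum where MC = AVC, at q = 7, giving min AVC = 67 - 14·7 + 7^2 = ¥18.
P = ¥5 lies below min AVC = ¥18; no output level covers variable cost.
Shutting down limits the loss to fixed cost, ¥162.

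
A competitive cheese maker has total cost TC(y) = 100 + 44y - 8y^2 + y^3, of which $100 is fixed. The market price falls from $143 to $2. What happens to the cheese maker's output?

MC = 44 - 16y + 3y^2; the shutdown threshold is min AVC = $28 (at y = 4).
With P = $143 above the shutdown price, P = MC gives y = 9.
At P = $2 < min AVC = $28, price no longer covers variable cost at any output, so the firm shuts down: y = 0.

Output falls from 9 to 0 (the firm shuts down)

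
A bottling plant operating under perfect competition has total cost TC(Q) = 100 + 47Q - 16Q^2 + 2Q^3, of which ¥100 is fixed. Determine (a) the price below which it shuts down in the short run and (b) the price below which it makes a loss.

AVC = 47 - 16Q + 2Q^2; minimized at Q = 4, giving min AVC = ¥15. That is the shutdown price.
ATC = 100/Q + 47 - 16Q + 2Q^2. Setting dATC/dQ = −100/Q^2 − 16 + 4Q = 0 gives Q = 5 (since 4·5^3 − 16·5^2 = 100).
min ATC = 100/5 + 47 − 16·5 + 2·5^2 = ¥37. That is the break-even price.
For ¥15 ≤ P < ¥37 the firm produces at a loss; below ¥15 it shuts down.

Shutdown price = ¥15; break-even price = ¥37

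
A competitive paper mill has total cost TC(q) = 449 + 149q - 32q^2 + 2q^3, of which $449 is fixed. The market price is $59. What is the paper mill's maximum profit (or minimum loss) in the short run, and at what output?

AVC = 149 - 32q + 2q^2 has its minimum $21 at q = 8; price $59 clears that bar, so the firm operates.
With MC = 149 - 64q + 6q^2, P = MC on the upward-sloping part at q* = 9.
TR = 59·9 = 531. TC = 449 + 207 = 656. Profit = 531 − 656 = -$125.
By producing, the firm covers all variable cost plus $324 of fixed cost; shutting down would lose the full $449.

Profit = -$125 at q = 9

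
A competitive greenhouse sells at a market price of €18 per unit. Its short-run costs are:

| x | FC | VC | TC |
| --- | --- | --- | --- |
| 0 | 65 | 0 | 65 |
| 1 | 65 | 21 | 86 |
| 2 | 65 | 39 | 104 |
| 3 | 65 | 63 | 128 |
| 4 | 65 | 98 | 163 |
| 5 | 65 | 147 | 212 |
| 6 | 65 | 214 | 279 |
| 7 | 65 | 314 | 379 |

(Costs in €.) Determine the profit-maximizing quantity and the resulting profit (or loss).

x = 0 (shut down); profit = -€65

Compute π = P·x − TC at each output: x=0: -65; x=1: -68; x=2: -68; x=3: -74; x=4: -91; x=5: -122; x=6: -171; x=7: -253.
Profit is highest at x = 0. Equivalently, the lowest AVC in the table is 39/2 ≈ €19.50 at x = 2, and P = €18 falls below it — price never covers variable cost, so the firm shuts down and loses only its fixed cost.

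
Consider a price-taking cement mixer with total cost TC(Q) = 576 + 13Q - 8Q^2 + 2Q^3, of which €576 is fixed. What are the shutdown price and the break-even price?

Shutdown price = €5; break-even price = €133

AVC = 13 - 8Q + 2Q^2; minimized at Q = 2, giving min AVC = €5. That is the shutdown price.
ATC = 576/Q + 13 - 8Q + 2Q^2. Setting dATC/dQ = −576/Q^2 − 8 + 4Q = 0 gives Q = 6 (since 4·6^3 − 8·6^2 = 576).
min ATC = 576/6 + 13 − 8·6 + 2·6^2 = €133. That is the break-even price.
For €5 ≤ P < €133 the firm produces at a loss; below €5 it shuts down.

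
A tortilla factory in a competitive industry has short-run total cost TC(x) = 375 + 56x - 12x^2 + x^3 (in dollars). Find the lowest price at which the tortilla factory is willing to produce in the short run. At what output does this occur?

The shutdown price is the minimum of AVC. VC = 56x - 12x^2 + x^3, so AVC = 56 - 12x + x^2.
dAVC/dx = -12 + 2x = 0 gives x = 6. min AVC = 56 - 12·6 + 6^2 = 20.
So the shutdown price is $20.

$20 per unit, at x = 6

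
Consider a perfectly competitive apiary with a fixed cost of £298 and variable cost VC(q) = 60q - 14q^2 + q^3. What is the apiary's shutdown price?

The shutdown price is the minimum of AVC. VC = 60q - 14q^2 + q^3, so AVC = 60 - 14q + q^2.
At the minimum of AVC, MC = AVC. MC = 60 - 28q + 3q^2; setting MC = AVC gives 2q^2 - 14q = 0, so q = 7. min AVC = 11.
For P < £11 the firm produces nothing.

£11 per unit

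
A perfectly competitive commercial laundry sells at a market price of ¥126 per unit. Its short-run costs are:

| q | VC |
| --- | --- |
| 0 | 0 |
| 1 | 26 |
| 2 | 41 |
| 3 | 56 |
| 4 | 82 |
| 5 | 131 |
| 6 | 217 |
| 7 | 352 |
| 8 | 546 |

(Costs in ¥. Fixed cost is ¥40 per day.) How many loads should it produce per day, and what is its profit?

Compute π = P·q − TC at each output: q=0: -40; q=1: 60; q=2: 171; q=3: 282; q=4: 382; q=5: 459; q=6: 499; q=7: 490; q=8: 422.
Profit is maximized at q = 6. AVC there is 217/6 = ¥36.17 ≤ P, so producing beats shutting down (which would give -¥40).

q = 6; profit = ¥499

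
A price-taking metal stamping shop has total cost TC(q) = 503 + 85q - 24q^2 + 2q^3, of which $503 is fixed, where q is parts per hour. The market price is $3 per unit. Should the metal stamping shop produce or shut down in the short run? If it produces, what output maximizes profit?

Shut down

Variable cost is VC = 85q - 24q^2 + 2q^3, so AVC = VC/q = 85 - 24q + 2q^2 and MC = dTC/dq = 85 - 48q + 6q^2.
AVC is minimized where dAVC/dq = -24 + 4q = 0, at q = 6; min AVC = 85 - 24·6 + 2·6^2 = $13.
Since P = $3 < min AVC = $13, price fails to cover variable cost at any output.
The firm minimizes its loss by shutting down and losing only its fixed cost of $503.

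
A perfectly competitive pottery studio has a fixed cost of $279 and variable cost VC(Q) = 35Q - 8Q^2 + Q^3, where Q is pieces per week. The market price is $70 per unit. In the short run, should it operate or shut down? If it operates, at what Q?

From TC, MC = TC'(Q) = 35 - 16Q + 3Q^2 and AVC = VC/Q = 35 - 8Q + Q^2.
The AVC parabola has its vertex at Q = 8/2 = 4, where AVC = 35 - 8·4 + 4^2 = $19.
Because $70 ≥ $19, revenue can cover variable cost; the firm operates.
Set P = MC: 70 = 35 - 16Q + 3Q^2 → -35 - 16Q + 3Q^2 = 0. The roots are Q = -5/3 and Q = 7; the profit-maximizing output is on the rising part of MC, so Q* = 7.
Check: AVC at Q = 7 is $28 ≤ P, so revenue covers variable cost.
Profit = P·Q − TC = 70·7 − 475 = $15.

Produce at Q = 7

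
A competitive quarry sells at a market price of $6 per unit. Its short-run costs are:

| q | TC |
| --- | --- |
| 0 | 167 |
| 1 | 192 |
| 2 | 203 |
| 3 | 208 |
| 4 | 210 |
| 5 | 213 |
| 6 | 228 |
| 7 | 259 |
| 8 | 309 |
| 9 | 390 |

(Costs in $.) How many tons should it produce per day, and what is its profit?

Profit at each row (π = 6q − TC): q=0: -167; q=1: -186; q=2: -191; q=3: -190; q=4: -186; q=5: -183; q=6: -192; q=7: -217; q=8: -261; q=9: -336.
Profit is highest at q = 0. Equivalently, the lowest AVC in the table is 46/5 ≈ $9.20 at q = 5, and P = $6 falls below it — price never covers variable cost, so the firm shuts down and loses only its fixed cost.

q = 0 (shut down); profit = -$167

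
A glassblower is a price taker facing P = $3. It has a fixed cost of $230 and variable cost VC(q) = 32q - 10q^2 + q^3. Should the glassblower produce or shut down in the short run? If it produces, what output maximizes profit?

Shut down

From TC, MC = TC'(q) = 32 - 20q + 3q^2 and AVC = VC/q = 32 - 10q + q^2.
AVC is minimized where dAVC/dq = -10 + 2q = 0, at q = 5; min AVC = 32 - 10·5 + 5^2 = $7.
Since P = $3 < min AVC = $7, price fails to cover variable cost at any output.
Shutting down limits the loss to fixed cost, $230.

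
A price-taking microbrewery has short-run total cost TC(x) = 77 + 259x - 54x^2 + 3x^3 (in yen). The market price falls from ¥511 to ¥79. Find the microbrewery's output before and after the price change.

Output falls from 14 to 10

MC = 259 - 108x + 9x^2; the shutdown threshold is min AVC = ¥16 (at x = 9).
At P = ¥511 ≥ min AVC, set P = MC on the rising branch: x = 14.
At P = ¥79 ≥ min AVC, set P = MC: x = 10. The firm stays open but cuts output.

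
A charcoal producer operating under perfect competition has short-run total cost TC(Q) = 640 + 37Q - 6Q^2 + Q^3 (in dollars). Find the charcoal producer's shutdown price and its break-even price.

Shutdown price = min AVC. AVC = 37 - 6Q + Q^2, with vertex at Q = 3 and minimum $28.
ATC = 640/Q + 37 - 6Q + Q^2. Setting dATC/dQ = −640/Q^2 − 6 + 2Q = 0 gives Q = 8 (since 2·8^3 − 6·8^2 = 640).
min ATC = 640/8 + 37 − 6·8 + 8^2 = $133. That is the break-even price.
For $28 ≤ P < $133 the firm produces at a loss; below $28 it shuts down.

Shutdown price = $28; break-even price = $133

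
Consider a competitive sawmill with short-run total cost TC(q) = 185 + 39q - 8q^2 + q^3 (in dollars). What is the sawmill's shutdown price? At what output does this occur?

Short-run supply begins at min AVC. From VC = 39q - 8q^2 + q^3, AVC = 39 - 8q + q^2.
dAVC/dq = -8 + 2q = 0 gives q = 4. min AVC = 39 - 8·4 + 4^2 = 23.
So the shutdown price is $23.

$23 per unit, at q = 4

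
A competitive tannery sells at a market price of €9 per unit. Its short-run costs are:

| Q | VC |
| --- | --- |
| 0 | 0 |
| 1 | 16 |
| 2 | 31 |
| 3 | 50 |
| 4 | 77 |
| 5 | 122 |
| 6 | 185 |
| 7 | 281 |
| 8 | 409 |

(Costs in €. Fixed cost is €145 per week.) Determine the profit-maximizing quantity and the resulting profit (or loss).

Q = 0 (shut down); profit = -€145

Tabulate TR − TC: Q=0: -145; Q=1: -152; Q=2: -158; Q=3: -168; Q=4: -186; Q=5: -222; Q=6: -276; Q=7: -363; Q=8: -482.
Profit is highest at Q = 0. Equivalently, the lowest AVC in the table is 31/2 ≈ €15.50 at Q = 2, and P = €9 falls below it — price never covers variable cost, so the firm shuts down and loses only its fixed cost.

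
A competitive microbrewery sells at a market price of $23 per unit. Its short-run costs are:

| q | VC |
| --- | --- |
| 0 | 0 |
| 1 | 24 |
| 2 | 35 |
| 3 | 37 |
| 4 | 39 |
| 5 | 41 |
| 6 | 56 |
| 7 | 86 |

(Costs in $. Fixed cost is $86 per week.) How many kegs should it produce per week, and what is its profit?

q = 6; profit = -$4

Compute π = P·q − TC at each output: q=0: -86; q=1: -87; q=2: -75; q=3: -54; q=4: -33; q=5: -12; q=6: -4; q=7: -11.
Profit is maximized at q = 6. AVC there is 56/6 = $9.33 ≤ P, so producing beats shutting down (which would give -$86).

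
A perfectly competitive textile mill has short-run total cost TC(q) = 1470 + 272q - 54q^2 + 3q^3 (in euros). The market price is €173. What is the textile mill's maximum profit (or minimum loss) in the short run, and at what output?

Profit = -€18 at q = 11

AVC = 272 - 54q + 3q^2; min AVC = €29 at q = 9. Since P = €173 ≥ min AVC, the firm produces.
With MC = 272 - 108q + 9q^2, P = MC on the upward-sloping part at q* = 11.
TR = 173·11 = 1903. TC = 1470 + 451 = 1921. Profit = 1903 − 1921 = -€18.
Shutting down would mean losing the fixed cost of €1470, so operating at a loss of €18 is better by €1452.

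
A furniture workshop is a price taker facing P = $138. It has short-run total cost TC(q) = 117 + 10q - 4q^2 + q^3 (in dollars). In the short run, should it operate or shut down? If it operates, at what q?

From TC, MC = TC'(q) = 10 - 8q + 3q^2 and AVC = VC/q = 10 - 4q + q^2.
AVC is minimized where dAVC/dq = -4 + 2q = 0, at q = 2; min AVC = 10 - 4·2 + 2^2 = $6.
Because $138 ≥ $6, revenue can cover variable cost; the firm operates.
Solving P = MC: -128 - 8q + 3q^2 = 0 ⇒ q = -16/3 or 8. On the upward-sloping branch, q* = 8.
Check: AVC at q = 8 is $42 ≤ P, so revenue covers variable cost.
Profit = P·q − TC = 138·8 − 453 = $651.

Produce at q = 8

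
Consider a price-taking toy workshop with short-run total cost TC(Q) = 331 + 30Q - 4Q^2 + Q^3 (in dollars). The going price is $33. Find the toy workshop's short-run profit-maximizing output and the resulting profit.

AVC = 30 - 4Q + Q^2; min AVC = $26 at Q = 2. Since P = $33 ≥ min AVC, the firm produces.
MC = 30 - 8Q + 3Q^2. Setting P = MC and taking the root on the rising branch gives Q* = 3.
TR = 33·3 = 99. TC = 331 + 81 = 412. Profit = 99 − 412 = -$313.
Shutting down would mean losing the fixed cost of $331, so operating at a loss of $313 is better by $18.

Profit = -$313 at Q = 3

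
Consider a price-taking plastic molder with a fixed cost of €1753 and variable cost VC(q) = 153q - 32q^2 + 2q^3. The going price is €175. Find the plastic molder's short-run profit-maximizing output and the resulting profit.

AVC = 153 - 32q + 2q^2; min AVC = €25 at q = 8. Since P = €175 ≥ min AVC, the firm produces.
MC = 153 - 64q + 6q^2. Setting P = MC and taking the root on the rising branch gives q* = 11.
TR = 175·11 = 1925. TC = 1753 + 473 = 2226. Profit = 1925 − 2226 = -€301.
Shutting down would mean losing the fixed cost of €1753, so operating at a loss of €301 is better by €1452.

Profit = -€301 at q = 11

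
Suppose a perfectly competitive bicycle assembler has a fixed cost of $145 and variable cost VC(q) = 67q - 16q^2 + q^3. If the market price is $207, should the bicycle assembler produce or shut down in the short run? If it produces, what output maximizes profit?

Strip out fixed cost: VC = 67q - 16q^2 + q^3. Then AVC = 67 - 16q + q^2 and MC = 67 - 32q + 3q^2.
AVC is minimized where dAVC/dq = -16 + 2q = 0, at q = 8; min AVC = 67 - 16·8 + 8^2 = $3.
Since P = $207 ≥ min AVC = $3, price covers variable cost and the firm should produce.
P = MC gives -140 - 32q + 3q^2 = 0, with roots -10/3 and 14. Take the larger (rising MC): q* = 14.
Check: AVC at q = 14 is $39 ≤ P, so revenue covers variable cost.
Profit = P·q − TC = 207·14 − 691 = $2207.

Produce at q = 14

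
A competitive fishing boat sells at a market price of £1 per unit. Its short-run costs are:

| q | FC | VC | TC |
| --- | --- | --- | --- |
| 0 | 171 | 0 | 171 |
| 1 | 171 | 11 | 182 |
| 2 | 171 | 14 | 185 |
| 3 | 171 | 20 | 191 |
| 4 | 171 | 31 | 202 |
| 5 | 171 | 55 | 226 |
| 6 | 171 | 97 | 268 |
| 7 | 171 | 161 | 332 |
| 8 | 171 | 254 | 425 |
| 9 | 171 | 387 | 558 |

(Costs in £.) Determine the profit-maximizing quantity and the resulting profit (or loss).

Profit at each row (π = 1q − TC): q=0: -171; q=1: -181; q=2: -183; q=3: -188; q=4: -198; q=5: -221; q=6: -262; q=7: -325; q=8: -417; q=9: -549.
Profit is highest at q = 0. Equivalently, the lowest AVC in the table is 20/3 ≈ £6.67 at q = 3, and P = £1 falls below it — price never covers variable cost, so the firm shuts down and loses only its fixed cost.

q = 0 (shut down); profit = -£171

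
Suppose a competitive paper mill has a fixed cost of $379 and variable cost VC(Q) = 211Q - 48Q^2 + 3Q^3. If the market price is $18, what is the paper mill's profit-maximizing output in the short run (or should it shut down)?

From TC, MC = TC'(Q) = 211 - 96Q + 9Q^2 and AVC = VC/Q = 211 - 48Q + 3Q^2.
The AVC parabola has its vertex at Q = 48/6 = 8, where AVC = 211 - 48·8 + 3·8^2 = $19.
Since P = $18 < min AVC = $19, price fails to cover variable cost at any output.
Best response: produce nothing and absorb the $379 fixed cost.

Shut down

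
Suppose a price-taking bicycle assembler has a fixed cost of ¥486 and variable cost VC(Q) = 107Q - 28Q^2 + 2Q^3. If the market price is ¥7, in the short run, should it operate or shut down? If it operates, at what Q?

Shut down

Strip out fixed cost: VC = 107Q - 28Q^2 + 2Q^3. Then AVC = 107 - 28Q + 2Q^2 and MC = 107 - 56Q + 6Q^2.
AVC is minimized where dAVC/dQ = -28 + 4Q = 0, at Q = 7; min AVC = 107 - 28·7 + 2·7^2 = ¥9.
P = ¥7 lies below min AVC = ¥9; no output level covers variable cost.
Shutting down limits the loss to fixed cost, ¥486.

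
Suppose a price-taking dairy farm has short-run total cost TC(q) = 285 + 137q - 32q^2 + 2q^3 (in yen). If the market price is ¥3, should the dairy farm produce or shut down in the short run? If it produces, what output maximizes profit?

Shut down

Strip out fixed cost: VC = 137q - 32q^2 + 2q^3. Then AVC = 137 - 32q + 2q^2 and MC = 137 - 64q + 6q^2.
AVC is minimized where dAVC/dq = -32 + 4q = 0, at q = 8; min AVC = 137 - 32·8 + 2·8^2 = ¥9.
P = ¥3 lies below min AVC = ¥9; no output level covers variable cost.
Shutting down limits the loss to fixed cost, ¥285.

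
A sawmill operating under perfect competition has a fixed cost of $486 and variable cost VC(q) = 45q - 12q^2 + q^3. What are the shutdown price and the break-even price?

Shutdown price = $9; break-even price = $72

AVC = 45 - 12q + q^2; minimized at q = 6, giving min AVC = $9. That is the shutdown price.
ATC = 486/q + 45 - 12q + q^2. Setting dATC/dq = −486/q^2 − 12 + 2q = 0 gives q = 9 (since 2·9^3 − 12·9^2 = 486).
min ATC = 486/9 + 45 − 12·9 + 9^2 = $72. That is the break-even price.
Between these two prices the firm operates at a loss; above $72 it earns a profit.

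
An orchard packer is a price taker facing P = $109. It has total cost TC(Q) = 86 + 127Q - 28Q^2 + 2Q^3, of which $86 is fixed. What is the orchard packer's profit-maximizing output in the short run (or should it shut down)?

Variable cost is VC = 127Q - 28Q^2 + 2Q^3, so AVC = VC/Q = 127 - 28Q + 2Q^2 and MC = dTC/dQ = 127 - 56Q + 6Q^2.
AVC hits its minimum where MC = AVC, at Q = 7, giving min AVC = 127 - 28·7 + 2·7^2 = $29.
Because $109 ≥ $29, revenue can cover variable cost; the firm operates.
P = MC gives 18 - 56Q + 6Q^2 = 0, with roots 1/3 and 9. Take the larger (rising MC): Q* = 9.
Check: AVC at Q = 9 is $37 ≤ P, so revenue covers variable cost.
Profit = P·Q − TC = 109·9 − 419 = $562.

Produce at Q = 9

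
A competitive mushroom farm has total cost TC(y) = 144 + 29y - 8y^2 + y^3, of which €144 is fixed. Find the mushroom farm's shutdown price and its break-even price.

AVC = 29 - 8y + y^2; minimized at y = 4, giving min AVC = €13. That is the shutdown price.
ATC = 144/y + 29 - 8y + y^2. Setting dATC/dy = −144/y^2 − 8 + 2y = 0 gives y = 6 (since 2·6^3 − 8·6^2 = 144).
min ATC = 144/6 + 29 − 8·6 + 6^2 = €41. That is the break-even price.
For €13 ≤ P < €41 the firm produces at a loss; below €13 it shuts down.

Shutdown price = €13; break-even price = €41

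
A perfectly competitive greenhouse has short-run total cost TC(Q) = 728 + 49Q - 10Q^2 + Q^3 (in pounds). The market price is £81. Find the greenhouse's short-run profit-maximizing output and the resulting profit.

Profit = -£344 at Q = 8

AVC = 49 - 10Q + Q^2; min AVC = £24 at Q = 5. Since P = £81 ≥ min AVC, the firm produces.
MC = 49 - 20Q + 3Q^2. Setting P = MC and taking the root on the rising branch gives Q* = 8.
TR = 81·8 = 648. TC = 728 + 264 = 992. Profit = 648 − 992 = -£344.
That loss of £344 beats the £728 the firm would lose by shutting down; producing recovers £384 of fixed cost.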